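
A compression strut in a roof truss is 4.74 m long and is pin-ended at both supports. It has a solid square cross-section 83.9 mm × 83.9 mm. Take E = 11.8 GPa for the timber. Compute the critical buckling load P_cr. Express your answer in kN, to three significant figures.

I = a⁴/12 = 83.9⁴/12 = 4.129×10^6 mm⁴
I = 4.129×10^6 mm⁴ = 4.129×10^-6 m⁴
Effective length L_e = K·L = 1 × 4.74 = 4.740 m
P_cr = π²EI / L_e² = π² × 11.8×10⁹ × 4.129×10^-6 / 4.740² = 2.140×10^4 N

P_cr ≈ 21.4 kN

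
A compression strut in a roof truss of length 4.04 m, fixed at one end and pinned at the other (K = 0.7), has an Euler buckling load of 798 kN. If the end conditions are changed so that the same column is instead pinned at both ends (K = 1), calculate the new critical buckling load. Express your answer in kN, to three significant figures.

P_cr ≈ 391 kN

P_cr ∝ 1/K², so P_cr,new = P_cr,old × (K_old/K_new)² = 798 × (0.7/1)²
= 798 × 0.4900 = 391 kN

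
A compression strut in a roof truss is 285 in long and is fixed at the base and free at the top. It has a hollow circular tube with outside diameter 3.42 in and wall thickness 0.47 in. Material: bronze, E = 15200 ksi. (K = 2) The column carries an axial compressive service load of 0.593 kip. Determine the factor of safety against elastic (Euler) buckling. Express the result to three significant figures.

n ≈ 3.78

Inner diameter d_i = 3.42 − 2×0.47 = 2.480 in
I = π(d_o⁴ − d_i⁴)/64 = π(3.42⁴ − 2.480⁴)/64 = 4.859 in⁴
Effective length L_e = K·L = 2 × 285 = 570.0 in
P_cr = π²EI / L_e² = π² × 15200×10³ × 4.859 / 570.0² = 2.243×10^3 lb
Factor of safety n = P_cr / P = 2.2434 / 0.593 = 3.78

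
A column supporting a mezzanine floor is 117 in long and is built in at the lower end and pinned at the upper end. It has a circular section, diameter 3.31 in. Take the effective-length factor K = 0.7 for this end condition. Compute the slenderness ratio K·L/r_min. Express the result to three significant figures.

For a solid circle r = d/4 = 3.31/4 = 0.8275 in
L_e = K·L = 0.7 × 117 = 81.90 in
λ = L_e / r_min = 81.900 / 0.8275 = 99.0

λ ≈ 99.0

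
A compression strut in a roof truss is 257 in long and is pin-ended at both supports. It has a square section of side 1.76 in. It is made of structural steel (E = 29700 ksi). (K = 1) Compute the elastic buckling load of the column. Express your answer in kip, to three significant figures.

I = a⁴/12 = 1.76⁴/12 = 0.7996 in⁴
Effective length L_e = K·L = 1 × 257 = 257.0 in
P_cr = π²EI / L_e² = π² × 29700×10³ × 0.7996 / 257.0² = 3.549×10^3 lb

P_cr ≈ 3.55 kip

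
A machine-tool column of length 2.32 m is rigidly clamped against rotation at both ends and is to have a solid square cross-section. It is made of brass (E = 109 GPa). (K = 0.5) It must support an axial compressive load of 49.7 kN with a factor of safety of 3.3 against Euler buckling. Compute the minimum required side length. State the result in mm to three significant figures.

Required P_cr = n·P = 3.3 × 49.7 = 164.0 kN
L_e = K·L = 0.5 × 2.32 = 1.160 m
Required I = P_cr·L_e²/(π²E) = 1.640×10^5 × 1.160² / (π² × 1.09×10^11) = 2.051×10^-7 m⁴
I_req = 2.051×10^5 mm⁴
Solid square: I = a⁴/12  ⇒  a = (12I)^(1/4) = (12×2.051×10^5)^(1/4) = 39.6 mm

a ≈ 39.6 mm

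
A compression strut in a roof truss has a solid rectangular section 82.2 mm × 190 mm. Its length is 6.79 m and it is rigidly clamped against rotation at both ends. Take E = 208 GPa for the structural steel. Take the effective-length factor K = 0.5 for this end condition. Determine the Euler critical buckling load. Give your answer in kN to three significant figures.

Buckling occurs about the weak axis: I_min = h·b³/12 with b = 82.2 mm (the shorter side).
I_min = 190×82.2³/12 = 8.794×10^6 mm⁴
I = 8.794×10^6 mm⁴ = 8.794×10^-6 m⁴
Effective length L_e = K·L = 0.5 × 6.79 = 3.395 m
P_cr = π²EI / L_e² = π² × 208×10⁹ × 8.794×10^-6 / 3.395² = 1.566×10^6 N

P_cr ≈ 1570 kN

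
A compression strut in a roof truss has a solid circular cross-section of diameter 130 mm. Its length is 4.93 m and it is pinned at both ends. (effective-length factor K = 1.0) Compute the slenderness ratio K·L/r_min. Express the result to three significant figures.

λ ≈ 152

For a solid circle r = d/4 = 130/4 = 32.50 mm
L_e = K·L = 1 × 4.93 m = 4.930 m = 4930.0 mm
λ = L_e / r_min = 4930.0 / 32.50 = 152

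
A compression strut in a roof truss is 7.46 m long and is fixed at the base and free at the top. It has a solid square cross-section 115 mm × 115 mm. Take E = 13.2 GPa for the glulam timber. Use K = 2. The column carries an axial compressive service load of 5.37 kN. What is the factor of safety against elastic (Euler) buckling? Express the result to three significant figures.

n ≈ 1.59

I = a⁴/12 = 115⁴/12 = 1.458×10^7 mm⁴
I = 1.458×10^7 mm⁴ = 1.458×10^-5 m⁴
Effective length L_e = K·L = 2 × 7.46 = 14.92 m
P_cr = π²EI / L_e² = π² × 13.2×10⁹ × 1.458×10^-5 / 14.92² = 8.530×10^3 N
Factor of safety n = P_cr / P = 8.5299 / 5.37 = 1.59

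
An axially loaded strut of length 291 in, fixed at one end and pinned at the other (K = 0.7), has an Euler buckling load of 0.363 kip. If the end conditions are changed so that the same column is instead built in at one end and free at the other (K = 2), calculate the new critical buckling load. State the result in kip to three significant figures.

P_cr ≈ 0.0445 kip

P_cr ∝ 1/K², so P_cr,new = P_cr,old × (K_old/K_new)² = 0.363 × (0.7/2)²
= 0.363 × 0.1225 = 0.0445 kip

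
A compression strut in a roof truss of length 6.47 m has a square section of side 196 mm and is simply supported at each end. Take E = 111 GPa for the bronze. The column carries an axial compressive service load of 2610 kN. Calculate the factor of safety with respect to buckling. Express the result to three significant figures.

n ≈ 1.23

I = a⁴/12 = 196⁴/12 = 1.230×10^8 mm⁴
I = 1.230×10^8 mm⁴ = 1.230×10^-4 m⁴
Effective length L_e = K·L = 1 × 6.47 = 6.470 m
P_cr = π²EI / L_e² = π² × 111×10⁹ × 1.230×10^-4 / 6.470² = 3.219×10^6 N
Factor of safety n = P_cr / P = 3218.5 / 2610 = 1.23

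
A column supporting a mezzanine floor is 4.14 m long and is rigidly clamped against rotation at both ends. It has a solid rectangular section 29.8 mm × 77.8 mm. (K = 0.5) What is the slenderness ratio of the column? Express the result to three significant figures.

λ ≈ 241

Buckling occurs about the weak axis: I_min = h·b³/12 with b = 29.8 mm (the shorter side).
I_min = 77.8×29.8³/12 = 1.716×10^5 mm⁴
A = 2.318×10^3 mm²;  r_min = √(I/A) = √(1.716×10^5/2.318×10^3) = 8.603 mm
L_e = K·L = 0.5 × 4.14 m = 2.070 m = 2070.0 mm
λ = L_e / r_min = 2070.0 / 8.603 = 241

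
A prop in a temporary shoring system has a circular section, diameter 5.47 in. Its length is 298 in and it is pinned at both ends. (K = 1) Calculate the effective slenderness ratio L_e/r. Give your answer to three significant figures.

λ ≈ 218

For a solid circle r = d/4 = 5.47/4 = 1.368 in
L_e = K·L = 1 × 298 = 298.0 in
λ = L_e / r_min = 298.00 / 1.368 = 218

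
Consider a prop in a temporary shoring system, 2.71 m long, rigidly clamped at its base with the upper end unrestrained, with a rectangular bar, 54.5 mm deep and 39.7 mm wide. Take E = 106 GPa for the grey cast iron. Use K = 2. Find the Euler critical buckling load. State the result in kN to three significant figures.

P_cr ≈ 10.1 kN

Buckling occurs about the weak axis: I_min = h·b³/12 with b = 39.7 mm (the shorter side).
I_min = 54.5×39.7³/12 = 2.842×10^5 mm⁴
I = 2.842×10^5 mm⁴ = 2.842×10^-7 m⁴
Effective length L_e = K·L = 2 × 2.71 = 5.420 m
P_cr = π²EI / L_e² = π² × 106×10⁹ × 2.842×10^-7 / 5.420² = 1.012×10^4 N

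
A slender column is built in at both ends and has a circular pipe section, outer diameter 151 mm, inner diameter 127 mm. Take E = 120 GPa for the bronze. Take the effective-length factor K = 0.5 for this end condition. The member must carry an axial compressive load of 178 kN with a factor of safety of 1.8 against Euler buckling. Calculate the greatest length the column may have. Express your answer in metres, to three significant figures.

d_o = 151 mm, d_i = 127 mm
I = π(d_o⁴ − d_i⁴)/64 = π(151⁴ − 127.0⁴)/64 = 1.275×10^7 mm⁴
I = 1.275×10^-5 m⁴
Required critical load P_cr = n·P = 1.8 × 178 = 320.4 kN = 3.204×10^5 N
From P_cr = π²EI/(K·L)²:  L = (1/K)·√(π²EI/P_cr) = (1/0.5)·√(π²×1.20×10^11×1.275×10^-5/3.204×10^5)
L = 13.7 m

L_max ≈ 13.7 m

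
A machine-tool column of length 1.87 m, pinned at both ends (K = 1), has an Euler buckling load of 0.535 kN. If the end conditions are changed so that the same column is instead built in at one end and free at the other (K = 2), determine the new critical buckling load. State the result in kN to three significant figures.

P_cr ∝ 1/K², so P_cr,new = P_cr,old × (K_old/K_new)² = 0.535 × (1/2)²
= 0.535 × 0.2500 = 0.134 kN

P_cr ≈ 0.134 kN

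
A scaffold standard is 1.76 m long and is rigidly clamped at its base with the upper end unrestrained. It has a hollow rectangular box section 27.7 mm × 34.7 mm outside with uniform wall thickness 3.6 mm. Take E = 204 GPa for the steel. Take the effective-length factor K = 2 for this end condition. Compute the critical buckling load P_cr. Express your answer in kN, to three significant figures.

P_cr ≈ 6.78 kN

Inner dimensions: h_i = 34.7 − 2×3.6 = 27.50 mm, b_i = 27.7 − 2×3.6 = 20.50 mm
Weak-axis I_min = (h_o·b_o³ − h_i·b_i³)/12 with b_o = 27.7, b_i = 20.50 mm (shorter outer/inner sides).
I_min = (34.7×27.7³ − 27.50×20.50³)/12 = 4.172×10^4 mm⁴
I = 4.172×10^4 mm⁴ = 4.172×10^-8 m⁴
Effective length L_e = K·L = 2 × 1.76 = 3.520 m
P_cr = π²EI / L_e² = π² × 204×10⁹ × 4.172×10^-8 / 3.520² = 6.779×10^3 N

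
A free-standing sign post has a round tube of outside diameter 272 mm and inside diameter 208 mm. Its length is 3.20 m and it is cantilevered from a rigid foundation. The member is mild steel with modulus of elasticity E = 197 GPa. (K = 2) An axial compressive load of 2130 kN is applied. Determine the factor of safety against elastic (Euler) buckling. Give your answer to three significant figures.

n ≈ 3.94

d_o = 272 mm, d_i = 208 mm
I = π(d_o⁴ − d_i⁴)/64 = π(272⁴ − 208.0⁴)/64 = 1.768×10^8 mm⁴
I = 1.768×10^8 mm⁴ = 1.768×10^-4 m⁴
Effective length L_e = K·L = 2 × 3.20 = 6.400 m
P_cr = π²EI / L_e² = π² × 197×10⁹ × 1.768×10^-4 / 6.400² = 8.393×10^6 N
Factor of safety n = P_cr / P = 8392.7 / 2130 = 3.94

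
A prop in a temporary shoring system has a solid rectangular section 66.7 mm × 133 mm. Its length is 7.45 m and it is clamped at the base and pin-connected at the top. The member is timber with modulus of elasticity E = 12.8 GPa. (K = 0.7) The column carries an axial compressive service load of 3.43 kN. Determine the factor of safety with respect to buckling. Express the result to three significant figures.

n ≈ 4.45

Buckling occurs about the weak axis: I_min = h·b³/12 with b = 66.7 mm (the shorter side).
I_min = 133×66.7³/12 = 3.289×10^6 mm⁴
I = 3.289×10^6 mm⁴ = 3.289×10^-6 m⁴
Effective length L_e = K·L = 0.7 × 7.45 = 5.215 m
P_cr = π²EI / L_e² = π² × 12.8×10⁹ × 3.289×10^-6 / 5.215² = 1.528×10^4 N
Factor of safety n = P_cr / P = 15.277 / 3.43 = 4.45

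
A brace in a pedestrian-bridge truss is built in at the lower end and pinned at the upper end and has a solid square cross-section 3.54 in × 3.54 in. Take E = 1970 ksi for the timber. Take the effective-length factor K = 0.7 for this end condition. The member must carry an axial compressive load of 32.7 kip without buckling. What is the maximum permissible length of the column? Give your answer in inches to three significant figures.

L_max ≈ 126 in

I = a⁴/12 = 3.54⁴/12 = 13.09 in⁴
At the buckling limit P_cr = P = 3.270×10^4 lb
From P_cr = π²EI/(K·L)²:  L = (1/K)·√(π²EI/P_cr) = (1/0.7)·√(π²×1.97×10^6×13.09/3.270×10^4)
L = 126 in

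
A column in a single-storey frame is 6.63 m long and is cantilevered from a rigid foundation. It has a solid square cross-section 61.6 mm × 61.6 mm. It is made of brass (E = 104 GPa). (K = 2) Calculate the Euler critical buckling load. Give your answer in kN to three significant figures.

I = a⁴/12 = 61.6⁴/12 = 1.200×10^6 mm⁴
I = 1.200×10^6 mm⁴ = 1.200×10^-6 m⁴
Effective length L_e = K·L = 2 × 6.63 = 13.26 m
P_cr = π²EI / L_e² = π² × 104×10⁹ × 1.200×10^-6 / 13.26² = 7.005×10^3 N

P_cr ≈ 7.00 kN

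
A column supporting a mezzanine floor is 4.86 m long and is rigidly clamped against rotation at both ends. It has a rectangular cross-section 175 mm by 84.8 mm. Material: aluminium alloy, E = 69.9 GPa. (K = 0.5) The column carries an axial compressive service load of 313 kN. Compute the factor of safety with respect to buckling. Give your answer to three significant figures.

Buckling occurs about the weak axis: I_min = h·b³/12 with b = 84.8 mm (the shorter side).
I_min = 175×84.8³/12 = 8.893×10^6 mm⁴
I = 8.893×10^6 mm⁴ = 8.893×10^-6 m⁴
Effective length L_e = K·L = 0.5 × 4.86 = 2.430 m
P_cr = π²EI / L_e² = π² × 69.9×10⁹ × 8.893×10^-6 / 2.430² = 1.039×10^6 N
Factor of safety n = P_cr / P = 1039.0 / 313 = 3.32

n ≈ 3.32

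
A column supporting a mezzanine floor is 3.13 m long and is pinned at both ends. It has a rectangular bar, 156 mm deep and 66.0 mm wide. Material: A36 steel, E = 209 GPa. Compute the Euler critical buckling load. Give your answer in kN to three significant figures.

Buckling occurs about the weak axis: I_min = h·b³/12 with b = 66.0 mm (the shorter side).
I_min = 156×66.0³/12 = 3.737×10^6 mm⁴
I = 3.737×10^6 mm⁴ = 3.737×10^-6 m⁴
Effective length L_e = K·L = 1 × 3.13 = 3.130 m
P_cr = π²EI / L_e² = π² × 209×10⁹ × 3.737×10^-6 / 3.130² = 7.869×10^5 N

P_cr ≈ 787 kN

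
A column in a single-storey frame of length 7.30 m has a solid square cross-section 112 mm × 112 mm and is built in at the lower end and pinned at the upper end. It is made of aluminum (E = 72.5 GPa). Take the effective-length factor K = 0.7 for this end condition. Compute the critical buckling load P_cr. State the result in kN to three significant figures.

I = a⁴/12 = 112⁴/12 = 1.311×10^7 mm⁴
I = 1.311×10^7 mm⁴ = 1.311×10^-5 m⁴
Effective length L_e = K·L = 0.7 × 7.30 = 5.110 m
P_cr = π²EI / L_e² = π² × 72.5×10⁹ × 1.311×10^-5 / 5.110² = 3.593×10^5 N

P_cr ≈ 359 kN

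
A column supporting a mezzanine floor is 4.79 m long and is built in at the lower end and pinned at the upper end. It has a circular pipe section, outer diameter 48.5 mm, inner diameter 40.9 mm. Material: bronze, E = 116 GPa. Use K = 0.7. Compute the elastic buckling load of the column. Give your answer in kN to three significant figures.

P_cr ≈ 13.7 kN

d_o = 48.5 mm, d_i = 40.9 mm
I = π(d_o⁴ − d_i⁴)/64 = π(48.5⁴ − 40.90⁴)/64 = 1.342×10^5 mm⁴
I = 1.342×10^5 mm⁴ = 1.342×10^-7 m⁴
Effective length L_e = K·L = 0.7 × 4.79 = 3.353 m
P_cr = π²EI / L_e² = π² × 116×10⁹ × 1.342×10^-7 / 3.353² = 1.367×10^4 N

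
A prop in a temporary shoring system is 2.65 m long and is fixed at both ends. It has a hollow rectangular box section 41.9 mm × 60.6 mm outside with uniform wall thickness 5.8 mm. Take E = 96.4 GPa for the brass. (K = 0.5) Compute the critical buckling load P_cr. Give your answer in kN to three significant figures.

Inner dimensions: h_i = 60.6 − 2×5.8 = 49.00 mm, b_i = 41.9 − 2×5.8 = 30.30 mm
Weak-axis I_min = (h_o·b_o³ − h_i·b_i³)/12 with b_o = 41.9, b_i = 30.30 mm (shorter outer/inner sides).
I_min = (60.6×41.9³ − 49.00×30.30³)/12 = 2.579×10^5 mm⁴
I = 2.579×10^5 mm⁴ = 2.579×10^-7 m⁴
Effective length L_e = K·L = 0.5 × 2.65 = 1.325 m
P_cr = π²EI / L_e² = π² × 96.4×10⁹ × 2.579×10^-7 / 1.325² = 1.398×10^5 N

P_cr ≈ 140 kN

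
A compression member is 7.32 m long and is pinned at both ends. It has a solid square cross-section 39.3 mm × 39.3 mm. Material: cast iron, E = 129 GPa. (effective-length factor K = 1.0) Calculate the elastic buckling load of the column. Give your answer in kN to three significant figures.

P_cr ≈ 4.72 kN

I = a⁴/12 = 39.3⁴/12 = 1.988×10^5 mm⁴
I = 1.988×10^5 mm⁴ = 1.988×10^-7 m⁴
Effective length L_e = K·L = 1 × 7.32 = 7.320 m
P_cr = π²EI / L_e² = π² × 129×10⁹ × 1.988×10^-7 / 7.320² = 4.723×10^3 N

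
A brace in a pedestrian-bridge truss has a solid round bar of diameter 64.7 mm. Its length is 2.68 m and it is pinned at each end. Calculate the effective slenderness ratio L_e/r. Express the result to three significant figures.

For a solid circle r = d/4 = 64.7/4 = 16.18 mm
L_e = K·L = 1 × 2.68 m = 2.680 m = 2680.0 mm
λ = L_e / r_min = 2680.0 / 16.18 = 166

λ ≈ 166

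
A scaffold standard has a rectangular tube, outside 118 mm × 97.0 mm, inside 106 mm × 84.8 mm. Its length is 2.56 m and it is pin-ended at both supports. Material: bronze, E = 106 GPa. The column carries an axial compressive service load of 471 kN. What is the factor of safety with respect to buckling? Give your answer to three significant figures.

n ≈ 1.22

Weak-axis I_min = (h_o·b_o³ − h_i·b_i³)/12 with b_o = 97.0, b_i = 84.80 mm (shorter outer/inner sides).
I_min = (118×97.0³ − 106.0×84.80³)/12 = 3.588×10^6 mm⁴
I = 3.588×10^6 mm⁴ = 3.588×10^-6 m⁴
Effective length L_e = K·L = 1 × 2.56 = 2.560 m
P_cr = π²EI / L_e² = π² × 106×10⁹ × 3.588×10^-6 / 2.560² = 5.728×10^5 N
Factor of safety n = P_cr / P = 572.78 / 471 = 1.22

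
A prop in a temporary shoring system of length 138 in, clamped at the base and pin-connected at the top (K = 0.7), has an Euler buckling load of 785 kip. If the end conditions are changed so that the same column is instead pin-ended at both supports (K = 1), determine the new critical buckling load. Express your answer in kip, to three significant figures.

P_cr ≈ 385 kip

P_cr ∝ 1/K², so P_cr,new = P_cr,old × (K_old/K_new)² = 785 × (0.7/1)²
= 785 × 0.4900 = 385 kip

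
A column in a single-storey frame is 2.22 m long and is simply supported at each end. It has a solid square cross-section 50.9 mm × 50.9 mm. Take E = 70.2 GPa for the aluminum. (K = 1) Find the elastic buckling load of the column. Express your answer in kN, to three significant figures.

P_cr ≈ 78.6 kN

I = a⁴/12 = 50.9⁴/12 = 5.594×10^5 mm⁴
I = 5.594×10^5 mm⁴ = 5.594×10^-7 m⁴
Effective length L_e = K·L = 1 × 2.22 = 2.220 m
P_cr = π²EI / L_e² = π² × 70.2×10⁹ × 5.594×10^-7 / 2.220² = 7.864×10^4 N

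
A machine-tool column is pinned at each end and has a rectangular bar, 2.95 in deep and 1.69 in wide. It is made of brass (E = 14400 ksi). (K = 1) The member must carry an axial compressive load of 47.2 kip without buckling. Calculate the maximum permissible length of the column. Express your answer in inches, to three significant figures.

Buckling occurs about the weak axis: I_min = h·b³/12 with b = 1.69 in (the shorter side).
I_min = 2.95×1.69³/12 = 1.187 in⁴
At the buckling limit P_cr = P = 4.720×10^4 lb
From P_cr = π²EI/(K·L)²:  L = (1/K)·√(π²EI/P_cr) = (1/1)·√(π²×1.44×10^7×1.187/4.720×10^4)
L = 59.8 in

L_max ≈ 59.8 in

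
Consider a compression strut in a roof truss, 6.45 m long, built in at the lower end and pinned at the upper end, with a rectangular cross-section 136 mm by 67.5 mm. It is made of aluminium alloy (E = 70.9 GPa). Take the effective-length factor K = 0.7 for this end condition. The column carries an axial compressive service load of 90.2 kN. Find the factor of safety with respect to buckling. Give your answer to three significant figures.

n ≈ 1.33

Buckling occurs about the weak axis: I_min = h·b³/12 with b = 67.5 mm (the shorter side).
I_min = 136×67.5³/12 = 3.486×10^6 mm⁴
I = 3.486×10^6 mm⁴ = 3.486×10^-6 m⁴
Effective length L_e = K·L = 0.7 × 6.45 = 4.515 m
P_cr = π²EI / L_e² = π² × 70.9×10⁹ × 3.486×10^-6 / 4.515² = 1.196×10^5 N
Factor of safety n = P_cr / P = 119.65 / 90.2 = 1.33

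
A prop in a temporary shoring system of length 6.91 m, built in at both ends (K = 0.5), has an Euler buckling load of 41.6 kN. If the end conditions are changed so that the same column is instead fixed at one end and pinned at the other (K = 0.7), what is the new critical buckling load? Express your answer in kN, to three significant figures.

P_cr ≈ 21.2 kN

P_cr ∝ 1/K², so P_cr,new = P_cr,old × (K_old/K_new)² = 41.6 × (0.5/0.7)²
= 41.6 × 0.5102 = 21.2 kN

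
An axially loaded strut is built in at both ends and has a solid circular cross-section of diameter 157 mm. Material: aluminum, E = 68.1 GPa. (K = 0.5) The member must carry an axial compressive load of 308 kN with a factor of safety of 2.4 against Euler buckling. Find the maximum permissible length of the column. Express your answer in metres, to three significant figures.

L_max ≈ 10.4 m

I = πd⁴/64 = π×157⁴/64 = 2.982×10^7 mm⁴
I = 2.982×10^-5 m⁴
Required critical load P_cr = n·P = 2.4 × 308 = 739.2 kN = 7.392×10^5 N
From P_cr = π²EI/(K·L)²:  L = (1/K)·√(π²EI/P_cr) = (1/0.5)·√(π²×6.81×10^10×2.982×10^-5/7.392×10^5)
L = 10.4 m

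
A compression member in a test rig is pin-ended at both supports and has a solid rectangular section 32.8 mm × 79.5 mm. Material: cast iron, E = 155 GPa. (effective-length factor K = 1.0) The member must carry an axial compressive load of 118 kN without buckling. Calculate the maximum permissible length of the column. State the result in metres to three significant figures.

Buckling occurs about the weak axis: I_min = h·b³/12 with b = 32.8 mm (the shorter side).
I_min = 79.5×32.8³/12 = 2.338×10^5 mm⁴
I = 2.338×10^-7 m⁴
At the buckling limit P_cr = P = 1.180×10^5 N
From P_cr = π²EI/(K·L)²:  L = (1/K)·√(π²EI/P_cr) = (1/1)·√(π²×1.55×10^11×2.338×10^-7/1.180×10^5)
L = 1.74 m

L_max ≈ 1.74 m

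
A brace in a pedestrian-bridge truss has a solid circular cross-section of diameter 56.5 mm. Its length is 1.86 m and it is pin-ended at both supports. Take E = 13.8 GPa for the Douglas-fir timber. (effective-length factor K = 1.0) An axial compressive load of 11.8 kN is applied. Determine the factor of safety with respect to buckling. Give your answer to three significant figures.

I = πd⁴/64 = π×56.5⁴/64 = 5.002×10^5 mm⁴
I = 5.002×10^5 mm⁴ = 5.002×10^-7 m⁴
Effective length L_e = K·L = 1 × 1.86 = 1.860 m
P_cr = π²EI / L_e² = π² × 13.8×10⁹ × 5.002×10^-7 / 1.860² = 1.969×10^4 N
Factor of safety n = P_cr / P = 19.693 / 11.8 = 1.67

n ≈ 1.67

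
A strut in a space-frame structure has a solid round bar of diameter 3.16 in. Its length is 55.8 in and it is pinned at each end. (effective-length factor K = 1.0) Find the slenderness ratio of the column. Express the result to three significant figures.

λ ≈ 70.6

For a solid circle r = d/4 = 3.16/4 = 0.7900 in
L_e = K·L = 1 × 55.8 = 55.80 in
λ = L_e / r_min = 55.800 / 0.7900 = 70.6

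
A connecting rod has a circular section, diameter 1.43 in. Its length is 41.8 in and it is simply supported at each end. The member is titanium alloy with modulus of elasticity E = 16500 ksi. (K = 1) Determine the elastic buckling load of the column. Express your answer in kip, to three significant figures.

I = πd⁴/64 = π×1.43⁴/64 = 0.2053 in⁴
Effective length L_e = K·L = 1 × 41.8 = 41.80 in
P_cr = π²EI / L_e² = π² × 16500×10³ × 0.2053 / 41.80² = 1.913×10^4 lb

P_cr ≈ 19.1 kip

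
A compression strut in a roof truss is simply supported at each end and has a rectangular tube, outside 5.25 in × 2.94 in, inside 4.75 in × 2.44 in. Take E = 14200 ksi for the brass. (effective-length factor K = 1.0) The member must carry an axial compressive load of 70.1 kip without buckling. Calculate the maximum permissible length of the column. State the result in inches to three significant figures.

L_max ≈ 104 in

Weak-axis I_min = (h_o·b_o³ − h_i·b_i³)/12 with b_o = 2.94, b_i = 2.440 in (shorter outer/inner sides).
I_min = (5.25×2.94³ − 4.750×2.440³)/12 = 5.368 in⁴
At the buckling limit P_cr = P = 7.010×10^4 lb
From P_cr = π²EI/(K·L)²:  L = (1/K)·√(π²EI/P_cr) = (1/1)·√(π²×1.42×10^7×5.368/7.010×10^4)
L = 104 in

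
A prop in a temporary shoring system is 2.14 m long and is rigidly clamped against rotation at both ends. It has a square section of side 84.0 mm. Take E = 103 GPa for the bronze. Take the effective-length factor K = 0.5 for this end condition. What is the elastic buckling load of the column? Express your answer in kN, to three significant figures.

I = a⁴/12 = 84.0⁴/12 = 4.149×10^6 mm⁴
I = 4.149×10^6 mm⁴ = 4.149×10^-6 m⁴
Effective length L_e = K·L = 0.5 × 2.14 = 1.070 m
P_cr = π²EI / L_e² = π² × 103×10⁹ × 4.149×10^-6 / 1.070² = 3.684×10^6 N

P_cr ≈ 3680 kN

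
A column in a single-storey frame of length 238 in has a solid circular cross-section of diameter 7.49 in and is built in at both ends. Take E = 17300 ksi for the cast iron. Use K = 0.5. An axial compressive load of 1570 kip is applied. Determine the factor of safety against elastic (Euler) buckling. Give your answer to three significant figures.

I = πd⁴/64 = π×7.49⁴/64 = 154.5 in⁴
Effective length L_e = K·L = 0.5 × 238 = 119.0 in
P_cr = π²EI / L_e² = π² × 17300×10³ × 154.5 / 119.0² = 1.863×10^6 lb
Factor of safety n = P_cr / P = 1862.7 / 1570 = 1.19

n ≈ 1.19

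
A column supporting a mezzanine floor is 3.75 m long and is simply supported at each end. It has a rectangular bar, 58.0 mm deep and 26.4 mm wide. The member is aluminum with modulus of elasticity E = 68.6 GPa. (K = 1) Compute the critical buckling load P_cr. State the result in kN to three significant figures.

P_cr ≈ 4.28 kN

Buckling occurs about the weak axis: I_min = h·b³/12 with b = 26.4 mm (the shorter side).
I_min = 58.0×26.4³/12 = 8.893×10^4 mm⁴
I = 8.893×10^4 mm⁴ = 8.893×10^-8 m⁴
Effective length L_e = K·L = 1 × 3.75 = 3.750 m
P_cr = π²EI / L_e² = π² × 68.6×10⁹ × 8.893×10^-8 / 3.750² = 4.282×10^3 N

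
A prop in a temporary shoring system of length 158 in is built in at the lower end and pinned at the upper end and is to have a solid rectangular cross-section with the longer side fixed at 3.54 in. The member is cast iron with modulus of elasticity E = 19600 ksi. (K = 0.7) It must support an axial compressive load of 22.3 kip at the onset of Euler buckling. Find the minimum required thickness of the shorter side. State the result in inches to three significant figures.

L_e = K·L = 0.7 × 158 = 110.6 in
Required I = P_cr·L_e²/(π²E) = 2.230×10^4 × 110.6² / (π² × 1.96×10^7) = 1.410 in⁴
Rectangle, weak axis: I_min = h·b³/12 with h = 3.54 in fixed  ⇒  b = (12I/h)^(1/3) = 1.68 in

b ≈ 1.68 in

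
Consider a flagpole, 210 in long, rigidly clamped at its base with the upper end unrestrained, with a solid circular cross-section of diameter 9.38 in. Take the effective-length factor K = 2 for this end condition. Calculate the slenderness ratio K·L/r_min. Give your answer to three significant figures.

λ ≈ 179

For a solid circle r = d/4 = 9.38/4 = 2.345 in
L_e = K·L = 2 × 210 = 420.0 in
λ = L_e / r_min = 420.00 / 2.345 = 179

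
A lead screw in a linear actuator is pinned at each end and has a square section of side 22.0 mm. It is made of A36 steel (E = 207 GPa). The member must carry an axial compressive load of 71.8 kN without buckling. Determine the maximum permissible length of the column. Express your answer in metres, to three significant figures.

L_max ≈ 0.745 m

I = a⁴/12 = 22.0⁴/12 = 1.952×10^4 mm⁴
I = 1.952×10^-8 m⁴
At the buckling limit P_cr = P = 7.180×10^4 N
From P_cr = π²EI/(K·L)²:  L = (1/K)·√(π²EI/P_cr) = (1/1)·√(π²×2.07×10^11×1.952×10^-8/7.180×10^4)
L = 0.745 m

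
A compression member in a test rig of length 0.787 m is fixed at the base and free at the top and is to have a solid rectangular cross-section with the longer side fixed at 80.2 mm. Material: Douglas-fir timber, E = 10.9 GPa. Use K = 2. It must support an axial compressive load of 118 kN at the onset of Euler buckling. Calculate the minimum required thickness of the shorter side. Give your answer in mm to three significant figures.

b ≈ 74.1 mm

L_e = K·L = 2 × 0.787 = 1.574 m
Required I = P_cr·L_e²/(π²E) = 1.180×10^5 × 1.574² / (π² × 1.09×10^10) = 2.717×10^-6 m⁴
I_req = 2.717×10^6 mm⁴
Rectangle, weak axis: I_min = h·b³/12 with h = 80.2 mm fixed  ⇒  b = (12I/h)^(1/3) = 74.1 mm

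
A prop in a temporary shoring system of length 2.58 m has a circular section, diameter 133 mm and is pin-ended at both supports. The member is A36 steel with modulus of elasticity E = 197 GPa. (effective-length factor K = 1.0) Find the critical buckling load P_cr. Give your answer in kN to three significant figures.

I = πd⁴/64 = π×133⁴/64 = 1.536×10^7 mm⁴
I = 1.536×10^7 mm⁴ = 1.536×10^-5 m⁴
Effective length L_e = K·L = 1 × 2.58 = 2.580 m
P_cr = π²EI / L_e² = π² × 197×10⁹ × 1.536×10^-5 / 2.580² = 4.486×10^6 N

P_cr ≈ 4490 kN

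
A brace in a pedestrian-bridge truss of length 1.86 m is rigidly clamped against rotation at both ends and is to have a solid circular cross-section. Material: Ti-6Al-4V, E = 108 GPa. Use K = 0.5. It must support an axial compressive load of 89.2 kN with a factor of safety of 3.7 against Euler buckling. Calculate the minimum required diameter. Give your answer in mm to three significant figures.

Required P_cr = n·P = 3.7 × 89.2 = 330.0 kN
L_e = K·L = 0.5 × 1.86 = 0.9300 m
Required I = P_cr·L_e²/(π²E) = 3.300×10^5 × 0.9300² / (π² × 1.08×10^11) = 2.678×10^-7 m⁴
I_req = 2.678×10^5 mm⁴
Solid circle: I = πd⁴/64  ⇒  d = (64I/π)^(1/4) = (64×2.678×10^5/π)^(1/4) = 48.3 mm

d ≈ 48.3 mm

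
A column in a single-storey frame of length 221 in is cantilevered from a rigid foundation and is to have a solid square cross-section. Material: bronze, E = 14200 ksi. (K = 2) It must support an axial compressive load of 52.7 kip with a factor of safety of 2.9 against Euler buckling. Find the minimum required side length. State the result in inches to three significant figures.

a ≈ 7.11 in

Required P_cr = n·P = 2.9 × 52.7 = 152.8 kip
L_e = K·L = 2 × 221 = 442.0 in
Required I = P_cr·L_e²/(π²E) = 1.528×10^5 × 442.0² / (π² × 1.42×10^7) = 213.0 in⁴
Solid square: I = a⁴/12  ⇒  a = (12I)^(1/4) = (12×213.0)^(1/4) = 7.11 in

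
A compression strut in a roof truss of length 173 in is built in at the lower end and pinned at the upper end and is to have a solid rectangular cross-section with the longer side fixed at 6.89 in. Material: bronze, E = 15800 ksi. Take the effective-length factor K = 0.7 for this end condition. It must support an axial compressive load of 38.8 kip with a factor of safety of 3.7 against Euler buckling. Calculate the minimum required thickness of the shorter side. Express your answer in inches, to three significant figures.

b ≈ 2.86 in

Required P_cr = n·P = 3.7 × 38.8 = 143.6 kip
L_e = K·L = 0.7 × 173 = 121.1 in
Required I = P_cr·L_e²/(π²E) = 1.436×10^5 × 121.1² / (π² × 1.58×10^7) = 13.50 in⁴
Rectangle, weak axis: I_min = h·b³/12 with h = 6.89 in fixed  ⇒  b = (12I/h)^(1/3) = 2.86 in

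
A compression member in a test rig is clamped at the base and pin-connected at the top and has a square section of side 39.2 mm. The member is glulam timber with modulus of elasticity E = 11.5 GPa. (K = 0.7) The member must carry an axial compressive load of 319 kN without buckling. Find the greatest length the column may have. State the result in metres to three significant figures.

I = a⁴/12 = 39.2⁴/12 = 1.968×10^5 mm⁴
I = 1.968×10^-7 m⁴
At the buckling limit P_cr = P = 3.190×10^5 N
From P_cr = π²EI/(K·L)²:  L = (1/K)·√(π²EI/P_cr) = (1/0.7)·√(π²×1.15×10^10×1.968×10^-7/3.190×10^5)
L = 0.378 m

L_max ≈ 0.378 m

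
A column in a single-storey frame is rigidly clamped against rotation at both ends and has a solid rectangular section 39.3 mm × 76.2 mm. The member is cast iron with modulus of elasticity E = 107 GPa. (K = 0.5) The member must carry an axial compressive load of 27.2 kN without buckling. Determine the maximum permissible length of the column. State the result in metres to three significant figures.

L_max ≈ 7.74 m

Buckling occurs about the weak axis: I_min = h·b³/12 with b = 39.3 mm (the shorter side).
I_min = 76.2×39.3³/12 = 3.854×10^5 mm⁴
I = 3.854×10^-7 m⁴
At the buckling limit P_cr = P = 2.720×10^4 N
From P_cr = π²EI/(K·L)²:  L = (1/K)·√(π²EI/P_cr) = (1/0.5)·√(π²×1.07×10^11×3.854×10^-7/2.720×10^4)
L = 7.74 m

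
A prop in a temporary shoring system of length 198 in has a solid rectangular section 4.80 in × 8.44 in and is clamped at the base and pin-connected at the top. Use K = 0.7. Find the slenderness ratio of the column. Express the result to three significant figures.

For a rectangle r_min = b/√12 = 4.80/√12 = 1.386 in
L_e = K·L = 0.7 × 198 = 138.6 in
λ = L_e / r_min = 138.60 / 1.386 = 100

λ ≈ 100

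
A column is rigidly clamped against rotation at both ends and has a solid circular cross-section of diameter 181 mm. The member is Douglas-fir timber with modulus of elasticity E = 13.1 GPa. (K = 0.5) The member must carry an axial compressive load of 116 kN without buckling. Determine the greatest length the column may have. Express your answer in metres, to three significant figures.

I = πd⁴/64 = π×181⁴/64 = 5.268×10^7 mm⁴
I = 5.268×10^-5 m⁴
At the buckling limit P_cr = P = 1.160×10^5 N
From P_cr = π²EI/(K·L)²:  L = (1/K)·√(π²EI/P_cr) = (1/0.5)·√(π²×1.31×10^10×5.268×10^-5/1.160×10^5)
L = 15.3 m

L_max ≈ 15.3 m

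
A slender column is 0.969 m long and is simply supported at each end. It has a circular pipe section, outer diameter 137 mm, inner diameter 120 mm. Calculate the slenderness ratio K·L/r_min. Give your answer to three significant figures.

d_o = 137 mm, d_i = 120 mm
I = π(d_o⁴ − d_i⁴)/64 = π(137⁴ − 120.0⁴)/64 = 7.114×10^6 mm⁴
A = 3.431×10^3 mm²;  r_min = √(I/A) = √(7.114×10^6/3.431×10^3) = 45.53 mm
L_e = K·L = 1 × 0.969 m = 0.9690 m = 969.00 mm
λ = L_e / r_min = 969.00 / 45.53 = 21.3

λ ≈ 21.3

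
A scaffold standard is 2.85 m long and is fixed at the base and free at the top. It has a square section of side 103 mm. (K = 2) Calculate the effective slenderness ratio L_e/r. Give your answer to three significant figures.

λ ≈ 192

For a square r = a/√12 = 103/√12 = 29.73 mm
L_e = K·L = 2 × 2.85 m = 5.700 m = 5700.0 mm
λ = L_e / r_min = 5700.0 / 29.73 = 192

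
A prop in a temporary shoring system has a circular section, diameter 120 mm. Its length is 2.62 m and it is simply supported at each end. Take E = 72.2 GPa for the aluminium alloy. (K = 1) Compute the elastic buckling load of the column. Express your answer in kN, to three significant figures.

P_cr ≈ 1060 kN

I = πd⁴/64 = π×120⁴/64 = 1.018×10^7 mm⁴
I = 1.018×10^7 mm⁴ = 1.018×10^-5 m⁴
Effective length L_e = K·L = 1 × 2.62 = 2.620 m
P_cr = π²EI / L_e² = π² × 72.2×10⁹ × 1.018×10^-5 / 2.620² = 1.057×10^6 N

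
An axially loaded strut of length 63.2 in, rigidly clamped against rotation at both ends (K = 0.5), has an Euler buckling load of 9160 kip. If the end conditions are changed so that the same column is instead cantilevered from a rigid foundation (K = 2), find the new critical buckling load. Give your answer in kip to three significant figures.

P_cr ∝ 1/K², so P_cr,new = P_cr,old × (K_old/K_new)² = 9160 × (0.5/2)²
= 9160 × 0.06250 = 572 kip

P_cr ≈ 572 kip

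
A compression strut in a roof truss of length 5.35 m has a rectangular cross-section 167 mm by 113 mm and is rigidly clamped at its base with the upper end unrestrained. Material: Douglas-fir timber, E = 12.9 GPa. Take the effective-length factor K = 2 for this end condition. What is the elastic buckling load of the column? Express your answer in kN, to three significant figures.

Buckling occurs about the weak axis: I_min = h·b³/12 with b = 113 mm (the shorter side).
I_min = 167×113³/12 = 2.008×10^7 mm⁴
I = 2.008×10^7 mm⁴ = 2.008×10^-5 m⁴
Effective length L_e = K·L = 2 × 5.35 = 10.70 m
P_cr = π²EI / L_e² = π² × 12.9×10⁹ × 2.008×10^-5 / 10.70² = 2.233×10^4 N

P_cr ≈ 22.3 kN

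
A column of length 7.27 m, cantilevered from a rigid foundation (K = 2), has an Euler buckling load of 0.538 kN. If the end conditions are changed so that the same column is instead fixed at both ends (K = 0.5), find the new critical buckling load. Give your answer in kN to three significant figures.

P_cr ∝ 1/K², so P_cr,new = P_cr,old × (K_old/K_new)² = 0.538 × (2/0.5)²
= 0.538 × 16.00 = 8.61 kN

P_cr ≈ 8.61 kN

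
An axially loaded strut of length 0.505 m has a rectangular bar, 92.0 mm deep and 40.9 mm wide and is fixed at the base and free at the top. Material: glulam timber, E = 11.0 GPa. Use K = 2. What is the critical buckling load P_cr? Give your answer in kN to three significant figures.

Buckling occurs about the weak axis: I_min = h·b³/12 with b = 40.9 mm (the shorter side).
I_min = 92.0×40.9³/12 = 5.245×10^5 mm⁴
I = 5.245×10^5 mm⁴ = 5.245×10^-7 m⁴
Effective length L_e = K·L = 2 × 0.505 = 1.010 m
P_cr = π²EI / L_e² = π² × 11.0×10⁹ × 5.245×10^-7 / 1.010² = 5.582×10^4 N

P_cr ≈ 55.8 kN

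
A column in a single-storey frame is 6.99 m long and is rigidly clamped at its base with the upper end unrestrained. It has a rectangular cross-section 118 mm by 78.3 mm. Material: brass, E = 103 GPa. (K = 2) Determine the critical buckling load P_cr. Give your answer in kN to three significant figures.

P_cr ≈ 24.6 kN

Buckling occurs about the weak axis: I_min = h·b³/12 with b = 78.3 mm (the shorter side).
I_min = 118×78.3³/12 = 4.720×10^6 mm⁴
I = 4.720×10^6 mm⁴ = 4.720×10^-6 m⁴
Effective length L_e = K·L = 2 × 6.99 = 13.98 m
P_cr = π²EI / L_e² = π² × 103×10⁹ × 4.720×10^-6 / 13.98² = 2.455×10^4 N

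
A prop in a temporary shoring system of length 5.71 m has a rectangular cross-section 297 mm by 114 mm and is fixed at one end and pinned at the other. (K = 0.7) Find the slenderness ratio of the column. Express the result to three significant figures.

For a rectangle r_min = b/√12 = 114/√12 = 32.91 mm
L_e = K·L = 0.7 × 5.71 m = 3.997 m = 3997.0 mm
λ = L_e / r_min = 3997.0 / 32.91 = 121

λ ≈ 121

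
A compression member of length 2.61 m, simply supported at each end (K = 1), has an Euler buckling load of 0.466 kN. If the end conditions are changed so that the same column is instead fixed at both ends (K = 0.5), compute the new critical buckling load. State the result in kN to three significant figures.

P_cr ≈ 1.86 kN

P_cr ∝ 1/K², so P_cr,new = P_cr,old × (K_old/K_new)² = 0.466 × (1/0.5)²
= 0.466 × 4.000 = 1.86 kN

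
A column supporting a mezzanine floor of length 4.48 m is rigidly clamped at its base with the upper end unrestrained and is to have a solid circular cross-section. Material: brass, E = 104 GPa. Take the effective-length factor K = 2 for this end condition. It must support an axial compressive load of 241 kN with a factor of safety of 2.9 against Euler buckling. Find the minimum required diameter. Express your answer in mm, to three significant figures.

d ≈ 183 mm

Required P_cr = n·P = 2.9 × 241 = 698.9 kN
L_e = K·L = 2 × 4.48 = 8.960 m
Required I = P_cr·L_e²/(π²E) = 6.989×10^5 × 8.960² / (π² × 1.04×10^11) = 5.466×10^-5 m⁴
I_req = 5.466×10^7 mm⁴
Solid circle: I = πd⁴/64  ⇒  d = (64I/π)^(1/4) = (64×5.466×10^7/π)^(1/4) = 183 mm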